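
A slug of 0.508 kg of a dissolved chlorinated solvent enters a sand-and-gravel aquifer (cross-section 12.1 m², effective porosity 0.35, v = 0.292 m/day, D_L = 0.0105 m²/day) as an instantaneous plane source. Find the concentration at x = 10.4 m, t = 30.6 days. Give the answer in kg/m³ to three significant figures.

0.0112 kg/m³

For an instantaneous plane source, C(x,t) = M/(n_e·A·√(4πDt)) · exp(−(x−vt)²/(4Dt)), with n_e·A the pore (flow) area.
Plume center vt = 0.292 × 30.6 = 8.9352 m, so the well at 10.4 m is 1.4648 m downgradient of the peak.
√(4πDt) = 2.009 m, giving peak height M/(n_e·A·√(4πDt)) = 0.508/(0.35 × 12.1 × 2.009) = 0.05971 kg/m³.
(x−vt)²/(4Dt) = (1.4648)²/(4 × 0.0105 × 30.6) = 1.669; exp(−1.669) = 0.1884.
C = 0.05971 × 0.1884 = 0.0112 kg/m³.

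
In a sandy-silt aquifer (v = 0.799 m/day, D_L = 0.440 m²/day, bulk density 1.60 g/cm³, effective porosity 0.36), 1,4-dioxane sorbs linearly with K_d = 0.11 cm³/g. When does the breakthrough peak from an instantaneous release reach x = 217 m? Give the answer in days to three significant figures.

403 days

Retardation factor R = 1 + ρ_b·K_d/n = 1 + 1.60 × 0.11/0.36 = 1.489.
Sorption retards both mechanisms: v_R = v/R = 0.5366 m/day, D_R = D/R = 0.2955 m²/day.
Peak time from v_R²t² + 2D_R t − x² = 0: t = (√(D_R² + v_R²x²) − D_R)/v_R².
√(D_R² + v_R²x²) = √(0.2955² + 0.5366² × 217²) = 116.4; v_R² = 0.2879.
t = (116.4 − 0.2955)/0.2879 = 403 days.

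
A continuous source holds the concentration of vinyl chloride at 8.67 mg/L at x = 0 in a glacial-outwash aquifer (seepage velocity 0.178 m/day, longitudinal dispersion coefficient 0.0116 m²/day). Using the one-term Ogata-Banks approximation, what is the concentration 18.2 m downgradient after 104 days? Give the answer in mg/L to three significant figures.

For a continuous step input, C/C₀ ≈ ½·erfc((x−vt)/(2√(Dt))).
vt = 0.178 × 104 = 18.512 m and 2√(Dt) = 2√(0.0116 × 104) = 2.197 m.
Argument (x−vt)/(2√(Dt)) = (18.2 − 18.512)/2.197 = -0.1420; ½·erfc(-0.1420) = 0.5796.
C = 8.67 × 0.5796 = 5.03 mg/L.

5.03 mg/L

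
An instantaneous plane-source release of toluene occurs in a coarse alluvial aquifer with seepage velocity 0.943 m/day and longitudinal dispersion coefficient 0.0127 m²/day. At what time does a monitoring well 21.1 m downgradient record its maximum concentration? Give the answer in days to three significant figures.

22.4 days

For the 1D instantaneous-source solution, setting ∂C/∂t = 0 at fixed x gives v²t² + 2Dt − x² = 0, so t = (√(D² + v²x²) − D)/v².
√(D² + v²x²) = √(0.0127² + 0.943² × 21.1²) = 19.90; v² = 0.889249.
t = (19.90 − 0.0127)/0.889249 = 22.4 days (vs. the pure-advection estimate x/v = 22.4 d).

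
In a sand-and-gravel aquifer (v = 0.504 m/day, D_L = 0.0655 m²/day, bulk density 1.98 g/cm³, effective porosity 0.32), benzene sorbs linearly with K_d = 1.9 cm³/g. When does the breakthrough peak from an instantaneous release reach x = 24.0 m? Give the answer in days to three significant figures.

Retardation factor R = 1 + ρ_b·K_d/n = 1 + 1.98 × 1.9/0.32 = 12.76.
Sorption retards both mechanisms: v_R = v/R = 0.03950 m/day, D_R = D/R = 0.005133 m²/day.
Peak time from v_R²t² + 2D_R t − x² = 0: t = (√(D_R² + v_R²x²) − D_R)/v_R².
√(D_R² + v_R²x²) = √(0.005133² + 0.03950² × 24.0²) = 0.9480; v_R² = 0.001560.
t = (0.9480 − 0.005133)/0.001560 = 604 days.

604 days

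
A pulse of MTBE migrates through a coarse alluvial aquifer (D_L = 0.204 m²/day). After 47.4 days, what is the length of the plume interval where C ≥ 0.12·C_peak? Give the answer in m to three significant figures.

18.1 m

The plume is Gaussian with σ = √(2Dt) = √(2 × 0.204 × 47.4) = 4.398 m.
C/C_peak = exp(−Δx²/(2σ²)) = 0.12 ⇒ Δx = σ·√(−2 ln 0.12) = 4.398 × 2.059 = 9.055 m.
Width = 2Δx = 18.1 m.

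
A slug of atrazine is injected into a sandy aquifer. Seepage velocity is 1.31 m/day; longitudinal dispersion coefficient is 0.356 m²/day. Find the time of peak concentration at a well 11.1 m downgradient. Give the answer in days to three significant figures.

8.27 days

For the 1D instantaneous-source solution, setting ∂C/∂t = 0 at fixed x gives v²t² + 2Dt − x² = 0, so t = (√(D² + v²x²) − D)/v².
√(D² + v²x²) = √(0.356² + 1.31² × 11.1²) = 14.55; v² = 1.7161.
t = (14.55 − 0.356)/1.7161 = 8.27 days (vs. the pure-advection estimate x/v = 8.47 d).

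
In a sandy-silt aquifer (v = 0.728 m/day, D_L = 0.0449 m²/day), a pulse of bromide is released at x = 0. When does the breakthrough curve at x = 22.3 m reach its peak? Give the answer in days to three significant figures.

For the 1D instantaneous-source solution, setting ∂C/∂t = 0 at fixed x gives v²t² + 2Dt − x² = 0, so t = (√(D² + v²x²) − D)/v².
√(D² + v²x²) = √(0.0449² + 0.728² × 22.3²) = 16.23; v² = 0.529984.
t = (16.23 − 0.0449)/0.529984 = 30.5 days (vs. the pure-advection estimate x/v = 30.6 d).

30.5 days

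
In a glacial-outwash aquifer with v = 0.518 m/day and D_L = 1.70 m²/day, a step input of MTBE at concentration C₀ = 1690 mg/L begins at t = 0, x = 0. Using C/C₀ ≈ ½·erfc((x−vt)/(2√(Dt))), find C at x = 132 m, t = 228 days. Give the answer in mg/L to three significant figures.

For a continuous step input, C/C₀ ≈ ½·erfc((x−vt)/(2√(Dt))).
vt = 0.518 × 228 = 118.104 m and 2√(Dt) = 2√(1.70 × 228) = 39.38 m.
Argument (x−vt)/(2√(Dt)) = (132 − 118.104)/39.38 = 0.3529; ½·erfc(0.3529) = 0.3089.
C = 1690 × 0.3089 = 522 mg/L.

522 mg/L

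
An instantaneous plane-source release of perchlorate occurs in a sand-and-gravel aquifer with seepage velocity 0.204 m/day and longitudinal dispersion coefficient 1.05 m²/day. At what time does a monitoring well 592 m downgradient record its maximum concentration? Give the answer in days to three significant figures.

For the 1D instantaneous-source solution, setting ∂C/∂t = 0 at fixed x gives v²t² + 2Dt − x² = 0, so t = (√(D² + v²x²) − D)/v².
√(D² + v²x²) = √(1.05² + 0.204² × 592²) = 120.8; v² = 0.041616.
t = (120.8 − 1.05)/0.041616 = 2880 days (vs. the pure-advection estimate x/v = 2900 d).

2880 days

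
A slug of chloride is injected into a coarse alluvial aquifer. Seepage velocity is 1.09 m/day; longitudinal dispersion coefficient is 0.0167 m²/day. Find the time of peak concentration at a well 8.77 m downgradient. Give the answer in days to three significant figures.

For the 1D instantaneous-source solution, setting ∂C/∂t = 0 at fixed x gives v²t² + 2Dt − x² = 0, so t = (√(D² + v²x²) − D)/v².
√(D² + v²x²) = √(0.0167² + 1.09² × 8.77²) = 9.559; v² = 1.1881.
t = (9.559 − 0.0167)/1.1881 = 8.03 days (vs. the pure-advection estimate x/v = 8.05 d).

8.03 days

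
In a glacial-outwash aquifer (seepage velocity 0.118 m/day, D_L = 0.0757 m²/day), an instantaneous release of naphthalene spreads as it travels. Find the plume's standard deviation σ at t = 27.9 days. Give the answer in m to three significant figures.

Dispersive spreading gives a Gaussian with σ² = 2Dt; advection only shifts the center.
σ = √(2 × 0.0757 × 27.9) = 2.06 m.

2.06 m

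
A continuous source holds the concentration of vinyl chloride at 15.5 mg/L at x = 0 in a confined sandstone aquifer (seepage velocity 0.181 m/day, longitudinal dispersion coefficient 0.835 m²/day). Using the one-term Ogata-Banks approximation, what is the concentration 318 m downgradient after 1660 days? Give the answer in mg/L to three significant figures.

5.73 mg/L

For a continuous step input, C/C₀ ≈ ½·erfc((x−vt)/(2√(Dt))).
vt = 0.181 × 1660 = 300.46 m and 2√(Dt) = 2√(0.835 × 1660) = 74.46 m.
Argument (x−vt)/(2√(Dt)) = (318 − 300.46)/74.46 = 0.2356; ½·erfc(0.2356) = 0.3695.
C = 15.5 × 0.3695 = 5.73 mg/L.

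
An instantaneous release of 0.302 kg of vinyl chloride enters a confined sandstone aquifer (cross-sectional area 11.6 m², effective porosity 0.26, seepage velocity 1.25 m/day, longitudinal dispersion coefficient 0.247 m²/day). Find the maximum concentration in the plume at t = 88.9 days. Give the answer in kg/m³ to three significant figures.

The peak of an instantaneous 1D plume sits at x = vt; there the Gaussian factor is 1 and C_max = M/(n_e·A·√(4πDt)), where n_e·A is the pore area the mass is dissolved in.
√(4πDt) = √(4π × 0.247 × 88.9) = 16.61 m, so C_max = 0.302/(0.26 × 11.6 × 16.61) = 0.00603 kg/m³.

0.00603 kg/m³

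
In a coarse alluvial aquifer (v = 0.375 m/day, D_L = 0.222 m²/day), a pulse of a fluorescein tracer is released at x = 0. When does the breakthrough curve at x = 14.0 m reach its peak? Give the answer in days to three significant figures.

35.8 days

For the 1D instantaneous-source solution, setting ∂C/∂t = 0 at fixed x gives v²t² + 2Dt − x² = 0, so t = (√(D² + v²x²) − D)/v².
√(D² + v²x²) = √(0.222² + 0.375² × 14.0²) = 5.255; v² = 0.140625.
t = (5.255 − 0.222)/0.140625 = 35.8 days (vs. the pure-advection estimate x/v = 37.3 d).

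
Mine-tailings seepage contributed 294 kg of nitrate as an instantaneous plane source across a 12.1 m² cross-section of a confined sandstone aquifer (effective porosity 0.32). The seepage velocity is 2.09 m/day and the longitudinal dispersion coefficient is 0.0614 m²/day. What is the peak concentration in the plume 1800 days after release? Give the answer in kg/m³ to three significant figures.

2.04 kg/m³

The peak of an instantaneous 1D plume sits at x = vt; there the Gaussian factor is 1 and C_max = M/(n_e·A·√(4πDt)), where n_e·A is the pore area the mass is dissolved in.
√(4πDt) = √(4π × 0.0614 × 1800) = 37.27 m, so C_max = 294/(0.32 × 12.1 × 37.27) = 2.04 kg/m³.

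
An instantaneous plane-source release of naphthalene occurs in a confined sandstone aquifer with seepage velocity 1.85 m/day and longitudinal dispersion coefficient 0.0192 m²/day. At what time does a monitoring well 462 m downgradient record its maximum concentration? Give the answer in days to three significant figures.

For the 1D instantaneous-source solution, setting ∂C/∂t = 0 at fixed x gives v²t² + 2Dt − x² = 0, so t = (√(D² + v²x²) − D)/v².
√(D² + v²x²) = √(0.0192² + 1.85² × 462²) = 854.7; v² = 3.4225.
t = (854.7 − 0.0192)/3.4225 = 250 days (vs. the pure-advection estimate x/v = 250 d).

250 days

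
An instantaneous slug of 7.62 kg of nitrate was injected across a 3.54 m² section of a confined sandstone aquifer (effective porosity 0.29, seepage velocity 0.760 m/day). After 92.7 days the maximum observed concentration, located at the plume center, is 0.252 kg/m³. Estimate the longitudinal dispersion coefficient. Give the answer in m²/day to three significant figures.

At the plume center C_max = M/(n_e·A·√(4πDt)), so D = M²/(4πt·(n_e·A·C_max)²).
n_e·A·C_max = 0.29 × 3.54 × 0.252 = 0.2587 kg/m.
D = 7.62²/(4π × 92.7 × 0.2587²) = 0.745 m²/day.

0.745 m²/day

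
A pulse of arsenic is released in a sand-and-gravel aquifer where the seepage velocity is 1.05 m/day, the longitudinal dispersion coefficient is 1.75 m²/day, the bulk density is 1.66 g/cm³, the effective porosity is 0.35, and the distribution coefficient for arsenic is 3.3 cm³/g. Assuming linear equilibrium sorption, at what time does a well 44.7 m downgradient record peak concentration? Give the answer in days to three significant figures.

683 days

Retardation factor R = 1 + ρ_b·K_d/n = 1 + 1.66 × 3.3/0.35 = 16.65.
Sorption retards both mechanisms: v_R = v/R = 0.06306 m/day, D_R = D/R = 0.1051 m²/day.
Peak time from v_R²t² + 2D_R t − x² = 0: t = (√(D_R² + v_R²x²) − D_R)/v_R².
√(D_R² + v_R²x²) = √(0.1051² + 0.06306² × 44.7²) = 2.821; v_R² = 0.003977.
t = (2.821 − 0.1051)/0.003977 = 683 days.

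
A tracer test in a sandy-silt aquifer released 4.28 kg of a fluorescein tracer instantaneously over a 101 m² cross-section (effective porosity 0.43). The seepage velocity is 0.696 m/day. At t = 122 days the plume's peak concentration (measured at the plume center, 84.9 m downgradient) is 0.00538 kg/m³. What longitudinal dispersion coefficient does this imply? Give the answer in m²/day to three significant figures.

0.219 m²/day

At the plume center C_max = M/(n_e·A·√(4πDt)), so D = M²/(4πt·(n_e·A·C_max)²).
n_e·A·C_max = 0.43 × 101 × 0.00538 = 0.2337 kg/m.
D = 4.28²/(4π × 122 × 0.2337²) = 0.219 m²/day.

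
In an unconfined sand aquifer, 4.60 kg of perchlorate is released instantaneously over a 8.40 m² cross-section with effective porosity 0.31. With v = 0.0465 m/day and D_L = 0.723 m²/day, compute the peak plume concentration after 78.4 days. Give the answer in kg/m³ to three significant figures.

The peak of an instantaneous 1D plume sits at x = vt; there the Gaussian factor is 1 and C_max = M/(n_e·A·√(4πDt)), where n_e·A is the pore area the mass is dissolved in.
√(4πDt) = √(4π × 0.723 × 78.4) = 26.69 m, so C_max = 4.60/(0.31 × 8.40 × 26.69) = 0.0662 kg/m³.

0.0662 kg/m³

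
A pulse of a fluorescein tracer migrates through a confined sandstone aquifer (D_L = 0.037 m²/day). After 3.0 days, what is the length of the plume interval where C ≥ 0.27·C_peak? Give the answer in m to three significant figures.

1.52 m

The plume is Gaussian with σ = √(2Dt) = √(2 × 0.037 × 3.0) = 0.4712 m.
C/C_peak = exp(−Δx²/(2σ²)) = 0.27 ⇒ Δx = σ·√(−2 ln 0.27) = 0.4712 × 1.618 = 0.7624 m.
Width = 2Δx = 1.52 m.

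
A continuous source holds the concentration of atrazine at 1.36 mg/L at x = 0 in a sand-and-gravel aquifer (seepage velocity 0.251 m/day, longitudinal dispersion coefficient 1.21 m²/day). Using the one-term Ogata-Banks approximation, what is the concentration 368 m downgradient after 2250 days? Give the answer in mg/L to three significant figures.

1.35 mg/L

For a continuous step input, C/C₀ ≈ ½·erfc((x−vt)/(2√(Dt))).
vt = 0.251 × 2250 = 564.75 m and 2√(Dt) = 2√(1.21 × 2250) = 104.4 m.
Argument (x−vt)/(2√(Dt)) = (368 − 564.75)/104.4 = -1.885; ½·erfc(-1.885) = 0.9962.
C = 1.36 × 0.9962 = 1.35 mg/L.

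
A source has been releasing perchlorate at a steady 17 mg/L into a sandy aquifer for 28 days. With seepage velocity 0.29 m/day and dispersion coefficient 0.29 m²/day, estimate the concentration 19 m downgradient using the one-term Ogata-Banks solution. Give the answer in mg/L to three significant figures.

For a continuous step input, C/C₀ ≈ ½·erfc((x−vt)/(2√(Dt))).
vt = 0.29 × 28 = 8.12 m and 2√(Dt) = 2√(0.29 × 28) = 5.699 m.
Argument (x−vt)/(2√(Dt)) = (19 − 8.12)/5.699 = 1.909; ½·erfc(1.909) = 0.003470.
C = 17 × 0.003470 = 0.0590 mg/L.

0.0590 mg/L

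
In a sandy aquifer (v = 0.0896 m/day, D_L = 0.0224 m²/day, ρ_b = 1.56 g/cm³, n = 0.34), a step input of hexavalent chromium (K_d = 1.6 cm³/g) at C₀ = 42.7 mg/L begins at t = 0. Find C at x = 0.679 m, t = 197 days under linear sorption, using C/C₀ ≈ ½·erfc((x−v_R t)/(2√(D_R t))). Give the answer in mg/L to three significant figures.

Retardation factor R = 1 + ρ_b·K_d/n = 1 + 1.56 × 1.6/0.34 = 8.341.
Sorption retards both mechanisms: v_R = v/R = 0.01074 m/day, D_R = D/R = 0.002686 m²/day.
v_R·t = 0.01074 × 197 = 2.11578 m; 2√(D_R t) = 1.455 m; argument = (0.679 − 2.11578)/1.455 = -0.9875.
C = C₀ × ½·erfc(-0.9875) = 42.7 × 0.9187 = 39.2 mg/L.

39.2 mg/L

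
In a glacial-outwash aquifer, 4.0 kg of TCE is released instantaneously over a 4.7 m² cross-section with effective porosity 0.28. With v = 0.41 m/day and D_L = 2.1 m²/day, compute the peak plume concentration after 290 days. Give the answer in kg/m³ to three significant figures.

The peak of an instantaneous 1D plume sits at x = vt; there the Gaussian factor is 1 and C_max = M/(n_e·A·√(4πDt)), where n_e·A is the pore area the mass is dissolved in.
√(4πDt) = √(4π × 2.1 × 290) = 87.48 m, so C_max = 4.0/(0.28 × 4.7 × 87.48) = 0.0347 kg/m³.

0.0347 kg/m³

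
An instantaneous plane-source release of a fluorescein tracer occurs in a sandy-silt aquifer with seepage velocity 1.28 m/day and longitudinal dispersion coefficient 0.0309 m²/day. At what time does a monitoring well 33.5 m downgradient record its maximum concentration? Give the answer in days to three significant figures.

26.2 days

For the 1D instantaneous-source solution, setting ∂C/∂t = 0 at fixed x gives v²t² + 2Dt − x² = 0, so t = (√(D² + v²x²) − D)/v².
√(D² + v²x²) = √(0.0309² + 1.28² × 33.5²) = 42.88; v² = 1.6384.
t = (42.88 − 0.0309)/1.6384 = 26.2 days (vs. the pure-advection estimate x/v = 26.2 d).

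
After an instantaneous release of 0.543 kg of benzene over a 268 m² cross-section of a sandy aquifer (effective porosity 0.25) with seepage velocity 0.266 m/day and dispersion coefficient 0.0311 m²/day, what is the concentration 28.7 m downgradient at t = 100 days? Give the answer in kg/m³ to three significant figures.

0.000909 kg/m³

For an instantaneous plane source, C(x,t) = M/(n_e·A·√(4πDt)) · exp(−(x−vt)²/(4Dt)), with n_e·A the pore (flow) area.
Plume center vt = 0.266 × 100 = 26.6 m, so the well at 28.7 m is 2.1 m downgradient of the peak.
√(4πDt) = 6.252 m, giving peak height M/(n_e·A·√(4πDt)) = 0.543/(0.25 × 268 × 6.252) = 0.001296 kg/m³.
(x−vt)²/(4Dt) = (2.1)²/(4 × 0.0311 × 100) = 0.3545; exp(−0.3545) = 0.7015.
C = 0.001296 × 0.7015 = 0.000909 kg/m³.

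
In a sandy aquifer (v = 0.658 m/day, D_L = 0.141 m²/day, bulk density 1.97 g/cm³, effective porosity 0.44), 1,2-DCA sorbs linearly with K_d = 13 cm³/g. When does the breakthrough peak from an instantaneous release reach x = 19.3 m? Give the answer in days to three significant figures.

1720 days

Retardation factor R = 1 + ρ_b·K_d/n = 1 + 1.97 × 13/0.44 = 59.20.
Sorption retards both mechanisms: v_R = v/R = 0.01111 m/day, D_R = D/R = 0.002382 m²/day.
Peak time from v_R²t² + 2D_R t − x² = 0: t = (√(D_R² + v_R²x²) − D_R)/v_R².
√(D_R² + v_R²x²) = √(0.002382² + 0.01111² × 19.3²) = 0.2144; v_R² = 0.0001234.
t = (0.2144 − 0.002382)/0.0001234 = 1720 days.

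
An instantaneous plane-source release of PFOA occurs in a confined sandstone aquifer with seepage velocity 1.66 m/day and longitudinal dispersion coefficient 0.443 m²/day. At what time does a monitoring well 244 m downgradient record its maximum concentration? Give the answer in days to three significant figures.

147 days

For the 1D instantaneous-source solution, setting ∂C/∂t = 0 at fixed x gives v²t² + 2Dt − x² = 0, so t = (√(D² + v²x²) − D)/v².
√(D² + v²x²) = √(0.443² + 1.66² × 244²) = 405.0; v² = 2.7556.
t = (405.0 − 0.443)/2.7556 = 147 days (vs. the pure-advection estimate x/v = 147 d).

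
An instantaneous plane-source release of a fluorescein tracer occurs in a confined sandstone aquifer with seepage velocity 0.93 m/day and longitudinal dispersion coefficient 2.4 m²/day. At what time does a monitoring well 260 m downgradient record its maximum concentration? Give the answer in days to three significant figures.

For the 1D instantaneous-source solution, setting ∂C/∂t = 0 at fixed x gives v²t² + 2Dt − x² = 0, so t = (√(D² + v²x²) − D)/v².
√(D² + v²x²) = √(2.4² + 0.93² × 260²) = 241.8; v² = 0.8649.
t = (241.8 − 2.4)/0.8649 = 277 days (vs. the pure-advection estimate x/v = 280 d).

277 days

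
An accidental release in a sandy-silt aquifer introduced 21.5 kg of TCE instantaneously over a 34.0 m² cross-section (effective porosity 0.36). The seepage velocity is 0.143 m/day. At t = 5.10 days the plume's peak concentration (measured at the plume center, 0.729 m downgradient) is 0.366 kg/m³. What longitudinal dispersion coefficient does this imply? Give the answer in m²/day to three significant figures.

At the plume center C_max = M/(n_e·A·√(4πDt)), so D = M²/(4πt·(n_e·A·C_max)²).
n_e·A·C_max = 0.36 × 34.0 × 0.366 = 4.480 kg/m.
D = 21.5²/(4π × 5.10 × 4.480²) = 0.359 m²/day.

0.359 m²/day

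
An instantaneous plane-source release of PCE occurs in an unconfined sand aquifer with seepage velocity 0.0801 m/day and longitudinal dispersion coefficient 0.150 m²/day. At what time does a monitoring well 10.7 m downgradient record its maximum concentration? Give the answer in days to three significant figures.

For the 1D instantaneous-source solution, setting ∂C/∂t = 0 at fixed x gives v²t² + 2Dt − x² = 0, so t = (√(D² + v²x²) − D)/v².
√(D² + v²x²) = √(0.150² + 0.0801² × 10.7²) = 0.8701; v² = 0.00641601.
t = (0.8701 − 0.150)/0.00641601 = 112 days (vs. the pure-advection estimate x/v = 134 d).

112 days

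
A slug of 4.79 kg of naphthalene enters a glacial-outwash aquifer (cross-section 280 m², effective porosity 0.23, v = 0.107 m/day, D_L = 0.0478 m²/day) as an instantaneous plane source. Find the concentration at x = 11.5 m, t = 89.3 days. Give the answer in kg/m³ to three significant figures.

For an instantaneous plane source, C(x,t) = M/(n_e·A·√(4πDt)) · exp(−(x−vt)²/(4Dt)), with n_e·A the pore (flow) area.
Plume center vt = 0.107 × 89.3 = 9.5551 m, so the well at 11.5 m is 1.9449 m downgradient of the peak.
√(4πDt) = 7.324 m, giving peak height M/(n_e·A·√(4πDt)) = 4.79/(0.23 × 280 × 7.324) = 0.01016 kg/m³.
(x−vt)²/(4Dt) = (1.9449)²/(4 × 0.0478 × 89.3) = 0.2215; exp(−0.2215) = 0.8013.
C = 0.01016 × 0.8013 = 0.00814 kg/m³.

0.00814 kg/m³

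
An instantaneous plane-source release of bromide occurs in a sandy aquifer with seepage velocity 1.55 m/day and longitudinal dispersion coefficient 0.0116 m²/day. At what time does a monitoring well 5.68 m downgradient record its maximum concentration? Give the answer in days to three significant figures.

For the 1D instantaneous-source solution, setting ∂C/∂t = 0 at fixed x gives v²t² + 2Dt − x² = 0, so t = (√(D² + v²x²) − D)/v².
√(D² + v²x²) = √(0.0116² + 1.55² × 5.68²) = 8.804; v² = 2.4025.
t = (8.804 − 0.0116)/2.4025 = 3.66 days (vs. the pure-advection estimate x/v = 3.66 d).

3.66 days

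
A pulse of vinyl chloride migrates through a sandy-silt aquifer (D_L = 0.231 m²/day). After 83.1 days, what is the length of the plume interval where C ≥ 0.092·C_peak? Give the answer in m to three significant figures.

27.1 m

The plume is Gaussian with σ = √(2Dt) = √(2 × 0.231 × 83.1) = 6.196 m.
C/C_peak = exp(−Δx²/(2σ²)) = 0.092 ⇒ Δx = σ·√(−2 ln 0.092) = 6.196 × 2.184 = 13.53 m.
Width = 2Δx = 27.1 m.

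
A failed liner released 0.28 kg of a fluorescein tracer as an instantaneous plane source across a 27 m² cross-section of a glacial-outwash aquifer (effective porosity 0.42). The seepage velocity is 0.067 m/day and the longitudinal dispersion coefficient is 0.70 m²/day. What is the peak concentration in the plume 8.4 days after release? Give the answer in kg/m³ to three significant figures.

0.00287 kg/m³

The peak of an instantaneous 1D plume sits at x = vt; there the Gaussian factor is 1 and C_max = M/(n_e·A·√(4πDt)), where n_e·A is the pore area the mass is dissolved in.
√(4πDt) = √(4π × 0.70 × 8.4) = 8.596 m, so C_max = 0.28/(0.42 × 27 × 8.596) = 0.00287 kg/m³.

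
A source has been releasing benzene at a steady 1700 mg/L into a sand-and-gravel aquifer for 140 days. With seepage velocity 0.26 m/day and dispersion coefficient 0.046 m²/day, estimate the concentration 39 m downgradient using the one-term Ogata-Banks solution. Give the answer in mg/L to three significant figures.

398 mg/L

For a continuous step input, C/C₀ ≈ ½·erfc((x−vt)/(2√(Dt))).
vt = 0.26 × 140 = 36.4 m and 2√(Dt) = 2√(0.046 × 140) = 5.075 m.
Argument (x−vt)/(2√(Dt)) = (39 − 36.4)/5.075 = 0.5123; ½·erfc(0.5123) = 0.2344.
C = 1700 × 0.2344 = 398 mg/L.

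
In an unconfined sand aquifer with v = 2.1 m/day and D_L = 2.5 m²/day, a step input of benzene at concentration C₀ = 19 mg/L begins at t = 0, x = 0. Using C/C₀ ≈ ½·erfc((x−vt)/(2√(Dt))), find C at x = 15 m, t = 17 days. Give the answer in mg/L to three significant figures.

For a continuous step input, C/C₀ ≈ ½·erfc((x−vt)/(2√(Dt))).
vt = 2.1 × 17 = 35.7 m and 2√(Dt) = 2√(2.5 × 17) = 13.04 m.
Argument (x−vt)/(2√(Dt)) = (15 − 35.7)/13.04 = -1.587; ½·erfc(-1.587) = 0.9876.
C = 19 × 0.9876 = 18.8 mg/L.

18.8 mg/L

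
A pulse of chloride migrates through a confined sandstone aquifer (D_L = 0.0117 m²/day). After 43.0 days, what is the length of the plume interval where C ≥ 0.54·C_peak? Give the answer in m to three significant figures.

The plume is Gaussian with σ = √(2Dt) = √(2 × 0.0117 × 43.0) = 1.003 m.
C/C_peak = exp(−Δx²/(2σ²)) = 0.54 ⇒ Δx = σ·√(−2 ln 0.54) = 1.003 × 1.110 = 1.113 m.
Width = 2Δx = 2.23 m.

2.23 m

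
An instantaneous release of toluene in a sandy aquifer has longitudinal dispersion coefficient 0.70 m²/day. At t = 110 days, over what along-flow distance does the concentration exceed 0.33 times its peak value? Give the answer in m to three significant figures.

37.0 m

The plume is Gaussian with σ = √(2Dt) = √(2 × 0.70 × 110) = 12.41 m.
C/C_peak = exp(−Δx²/(2σ²)) = 0.33 ⇒ Δx = σ·√(−2 ln 0.33) = 12.41 × 1.489 = 18.48 m.
Width = 2Δx = 37.0 m.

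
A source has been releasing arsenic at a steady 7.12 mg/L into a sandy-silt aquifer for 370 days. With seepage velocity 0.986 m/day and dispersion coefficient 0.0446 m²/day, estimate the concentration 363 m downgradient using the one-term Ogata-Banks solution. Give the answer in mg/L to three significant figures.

For a continuous step input, C/C₀ ≈ ½·erfc((x−vt)/(2√(Dt))).
vt = 0.986 × 370 = 364.82 m and 2√(Dt) = 2√(0.0446 × 370) = 8.125 m.
Argument (x−vt)/(2√(Dt)) = (363 − 364.82)/8.125 = -0.2240; ½·erfc(-0.2240) = 0.6243.
C = 7.12 × 0.6243 = 4.45 mg/L.

4.45 mg/L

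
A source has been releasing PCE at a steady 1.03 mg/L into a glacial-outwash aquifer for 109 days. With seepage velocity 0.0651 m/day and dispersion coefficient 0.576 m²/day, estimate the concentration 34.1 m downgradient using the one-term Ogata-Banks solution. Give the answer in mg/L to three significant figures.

For a continuous step input, C/C₀ ≈ ½·erfc((x−vt)/(2√(Dt))).
vt = 0.0651 × 109 = 7.0959 m and 2√(Dt) = 2√(0.576 × 109) = 15.85 m.
Argument (x−vt)/(2√(Dt)) = (34.1 − 7.0959)/15.85 = 1.704; ½·erfc(1.704) = 0.007980.
C = 1.03 × 0.007980 = 0.00822 mg/L.

0.00822 mg/L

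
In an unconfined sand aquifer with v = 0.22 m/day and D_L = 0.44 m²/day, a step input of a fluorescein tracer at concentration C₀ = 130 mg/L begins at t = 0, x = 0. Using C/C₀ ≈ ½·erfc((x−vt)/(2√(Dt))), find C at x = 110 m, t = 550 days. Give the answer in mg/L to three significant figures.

89.9 mg/L

For a continuous step input, C/C₀ ≈ ½·erfc((x−vt)/(2√(Dt))).
vt = 0.22 × 550 = 121 m and 2√(Dt) = 2√(0.44 × 550) = 31.11 m.
Argument (x−vt)/(2√(Dt)) = (110 − 121)/31.11 = -0.3536; ½·erfc(-0.3536) = 0.6915.
C = 130 × 0.6915 = 89.9 mg/L.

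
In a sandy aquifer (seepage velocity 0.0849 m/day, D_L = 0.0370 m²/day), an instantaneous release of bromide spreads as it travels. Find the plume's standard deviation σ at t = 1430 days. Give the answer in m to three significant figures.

Dispersive spreading gives a Gaussian with σ² = 2Dt; advection only shifts the center.
σ = √(2 × 0.0370 × 1430) = 10.3 m.

10.3 m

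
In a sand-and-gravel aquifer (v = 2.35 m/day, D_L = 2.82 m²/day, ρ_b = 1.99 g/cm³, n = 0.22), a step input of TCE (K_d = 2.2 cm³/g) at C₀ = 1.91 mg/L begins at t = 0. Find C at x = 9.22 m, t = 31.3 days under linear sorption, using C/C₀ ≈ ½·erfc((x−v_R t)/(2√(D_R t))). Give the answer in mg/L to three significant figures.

Retardation factor R = 1 + ρ_b·K_d/n = 1 + 1.99 × 2.2/0.22 = 20.90.
Sorption retards both mechanisms: v_R = v/R = 0.1124 m/day, D_R = D/R = 0.1349 m²/day.
v_R·t = 0.1124 × 31.3 = 3.51812 m; 2√(D_R t) = 4.110 m; argument = (9.22 − 3.51812)/4.110 = 1.387.
C = C₀ × ½·erfc(1.387) = 1.91 × 0.02491 = 0.0476 mg/L.

0.0476 mg/L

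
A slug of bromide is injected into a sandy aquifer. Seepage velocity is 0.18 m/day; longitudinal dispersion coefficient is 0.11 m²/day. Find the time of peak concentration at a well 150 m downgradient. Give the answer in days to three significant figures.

830 days

For the 1D instantaneous-source solution, setting ∂C/∂t = 0 at fixed x gives v²t² + 2Dt − x² = 0, so t = (√(D² + v²x²) − D)/v².
√(D² + v²x²) = √(0.11² + 0.18² × 150²) = 27.00; v² = 0.0324.
t = (27.00 − 0.11)/0.0324 = 830 days (vs. the pure-advection estimate x/v = 833 d).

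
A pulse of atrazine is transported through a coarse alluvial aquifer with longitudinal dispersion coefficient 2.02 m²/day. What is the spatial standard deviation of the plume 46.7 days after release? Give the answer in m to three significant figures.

13.7 m

Dispersive spreading gives a Gaussian with σ² = 2Dt; advection only shifts the center.
σ = √(2 × 2.02 × 46.7) = 13.7 m.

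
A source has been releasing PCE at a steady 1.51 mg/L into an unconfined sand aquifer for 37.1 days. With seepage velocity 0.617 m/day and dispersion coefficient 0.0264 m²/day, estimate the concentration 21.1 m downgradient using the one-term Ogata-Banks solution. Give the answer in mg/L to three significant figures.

1.36 mg/L

For a continuous step input, C/C₀ ≈ ½·erfc((x−vt)/(2√(Dt))).
vt = 0.617 × 37.1 = 22.8907 m and 2√(Dt) = 2√(0.0264 × 37.1) = 1.979 m.
Argument (x−vt)/(2√(Dt)) = (21.1 − 22.8907)/1.979 = -0.9049; ½·erfc(-0.9049) = 0.8997.
C = 1.51 × 0.8997 = 1.36 mg/L.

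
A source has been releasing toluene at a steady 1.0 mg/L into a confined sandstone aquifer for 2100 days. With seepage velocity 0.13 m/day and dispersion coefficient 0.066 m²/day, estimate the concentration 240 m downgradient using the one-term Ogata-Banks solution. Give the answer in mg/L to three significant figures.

0.976 mg/L

For a continuous step input, C/C₀ ≈ ½·erfc((x−vt)/(2√(Dt))).
vt = 0.13 × 2100 = 273 m and 2√(Dt) = 2√(0.066 × 2100) = 23.55 m.
Argument (x−vt)/(2√(Dt)) = (240 − 273)/23.55 = -1.401; ½·erfc(-1.401) = 0.9762.
C = 1.0 × 0.9762 = 0.976 mg/L.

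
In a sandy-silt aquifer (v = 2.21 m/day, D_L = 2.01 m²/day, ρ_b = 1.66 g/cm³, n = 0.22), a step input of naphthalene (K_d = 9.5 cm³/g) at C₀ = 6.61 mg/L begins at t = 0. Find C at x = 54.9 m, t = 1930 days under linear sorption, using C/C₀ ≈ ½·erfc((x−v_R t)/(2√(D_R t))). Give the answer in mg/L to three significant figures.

Retardation factor R = 1 + ρ_b·K_d/n = 1 + 1.66 × 9.5/0.22 = 72.68.
Sorption retards both mechanisms: v_R = v/R = 0.03041 m/day, D_R = D/R = 0.02766 m²/day.
v_R·t = 0.03041 × 1930 = 58.6913 m; 2√(D_R t) = 14.61 m; argument = (54.9 − 58.6913)/14.61 = -0.2595.
C = C₀ × ½·erfc(-0.2595) = 6.61 × 0.6432 = 4.25 mg/L.

4.25 mg/L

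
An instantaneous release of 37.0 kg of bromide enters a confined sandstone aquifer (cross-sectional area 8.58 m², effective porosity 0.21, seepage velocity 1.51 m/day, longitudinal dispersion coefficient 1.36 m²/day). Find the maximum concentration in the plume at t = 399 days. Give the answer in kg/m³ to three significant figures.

The peak of an instantaneous 1D plume sits at x = vt; there the Gaussian factor is 1 and C_max = M/(n_e·A·√(4πDt)), where n_e·A is the pore area the mass is dissolved in.
√(4πDt) = √(4π × 1.36 × 399) = 82.58 m, so C_max = 37.0/(0.21 × 8.58 × 82.58) = 0.249 kg/m³.

0.249 kg/m³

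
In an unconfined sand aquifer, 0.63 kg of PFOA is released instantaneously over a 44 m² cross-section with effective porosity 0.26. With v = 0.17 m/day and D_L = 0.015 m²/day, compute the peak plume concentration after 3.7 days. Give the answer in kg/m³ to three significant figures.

0.0659 kg/m³

The peak of an instantaneous 1D plume sits at x = vt; there the Gaussian factor is 1 and C_max = M/(n_e·A·√(4πDt)), where n_e·A is the pore area the mass is dissolved in.
√(4πDt) = √(4π × 0.015 × 3.7) = 0.8351 m, so C_max = 0.63/(0.26 × 44 × 0.8351) = 0.0659 kg/m³.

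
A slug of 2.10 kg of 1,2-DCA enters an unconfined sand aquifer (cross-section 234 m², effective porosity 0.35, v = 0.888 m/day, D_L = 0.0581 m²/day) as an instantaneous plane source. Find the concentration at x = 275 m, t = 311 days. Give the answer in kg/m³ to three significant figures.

For an instantaneous plane source, C(x,t) = M/(n_e·A·√(4πDt)) · exp(−(x−vt)²/(4Dt)), with n_e·A the pore (flow) area.
Plume center vt = 0.888 × 311 = 276.168 m, so the well at 275 m is 1.168 m upgradient of the peak.
√(4πDt) = 15.07 m, giving peak height M/(n_e·A·√(4πDt)) = 2.10/(0.35 × 234 × 15.07) = 0.001701 kg/m³.
(x−vt)²/(4Dt) = (-1.168)²/(4 × 0.0581 × 311) = 0.01888; exp(−0.01888) = 0.9813.
C = 0.001701 × 0.9813 = 0.00167 kg/m³.

0.00167 kg/m³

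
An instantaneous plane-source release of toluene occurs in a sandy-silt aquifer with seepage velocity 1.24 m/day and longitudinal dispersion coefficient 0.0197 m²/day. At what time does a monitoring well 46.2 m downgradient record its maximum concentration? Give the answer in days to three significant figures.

For the 1D instantaneous-source solution, setting ∂C/∂t = 0 at fixed x gives v²t² + 2Dt − x² = 0, so t = (√(D² + v²x²) − D)/v².
√(D² + v²x²) = √(0.0197² + 1.24² × 46.2²) = 57.29; v² = 1.5376.
t = (57.29 − 0.0197)/1.5376 = 37.2 days (vs. the pure-advection estimate x/v = 37.3 d).

37.2 days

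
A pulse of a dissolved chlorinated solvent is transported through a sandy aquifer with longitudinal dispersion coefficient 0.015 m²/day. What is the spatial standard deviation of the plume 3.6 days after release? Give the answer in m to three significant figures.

Dispersive spreading gives a Gaussian with σ² = 2Dt; advection only shifts the center.
σ = √(2 × 0.015 × 3.6) = 0.329 m.

0.329 m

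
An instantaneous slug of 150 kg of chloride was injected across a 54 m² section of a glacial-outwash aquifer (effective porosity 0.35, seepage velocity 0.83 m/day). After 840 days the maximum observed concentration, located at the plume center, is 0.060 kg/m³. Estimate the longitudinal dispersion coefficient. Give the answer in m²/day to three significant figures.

1.66 m²/day

At the plume center C_max = M/(n_e·A·√(4πDt)), so D = M²/(4πt·(n_e·A·C_max)²).
n_e·A·C_max = 0.35 × 54 × 0.060 = 1.134 kg/m.
D = 150²/(4π × 840 × 1.134²) = 1.66 m²/day.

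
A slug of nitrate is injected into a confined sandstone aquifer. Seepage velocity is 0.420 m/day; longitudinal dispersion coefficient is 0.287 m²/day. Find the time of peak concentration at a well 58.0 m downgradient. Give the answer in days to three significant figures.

136 days

For the 1D instantaneous-source solution, setting ∂C/∂t = 0 at fixed x gives v²t² + 2Dt − x² = 0, so t = (√(D² + v²x²) − D)/v².
√(D² + v²x²) = √(0.287² + 0.420² × 58.0²) = 24.36; v² = 0.1764.
t = (24.36 − 0.287)/0.1764 = 136 days (vs. the pure-advection estimate x/v = 138 d).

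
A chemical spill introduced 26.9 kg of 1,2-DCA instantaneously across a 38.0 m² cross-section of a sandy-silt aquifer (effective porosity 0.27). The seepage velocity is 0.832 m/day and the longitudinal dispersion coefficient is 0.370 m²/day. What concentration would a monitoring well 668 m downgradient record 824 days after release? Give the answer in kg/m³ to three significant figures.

0.0329 kg/m³

For an instantaneous plane source, C(x,t) = M/(n_e·A·√(4πDt)) · exp(−(x−vt)²/(4Dt)), with n_e·A the pore (flow) area.
Plume center vt = 0.832 × 824 = 685.568 m, so the well at 668 m is 17.568 m upgradient of the peak.
√(4πDt) = 61.90 m, giving peak height M/(n_e·A·√(4πDt)) = 26.9/(0.27 × 38.0 × 61.90) = 0.04236 kg/m³.
(x−vt)²/(4Dt) = (-17.568)²/(4 × 0.370 × 824) = 0.2531; exp(−0.2531) = 0.7764.
C = 0.04236 × 0.7764 = 0.0329 kg/m³.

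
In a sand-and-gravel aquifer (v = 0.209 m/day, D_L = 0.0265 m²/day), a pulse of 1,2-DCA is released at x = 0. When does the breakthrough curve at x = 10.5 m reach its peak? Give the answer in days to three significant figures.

49.6 days

For the 1D instantaneous-source solution, setting ∂C/∂t = 0 at fixed x gives v²t² + 2Dt − x² = 0, so t = (√(D² + v²x²) − D)/v².
√(D² + v²x²) = √(0.0265² + 0.209² × 10.5²) = 2.195; v² = 0.043681.
t = (2.195 − 0.0265)/0.043681 = 49.6 days (vs. the pure-advection estimate x/v = 50.2 d).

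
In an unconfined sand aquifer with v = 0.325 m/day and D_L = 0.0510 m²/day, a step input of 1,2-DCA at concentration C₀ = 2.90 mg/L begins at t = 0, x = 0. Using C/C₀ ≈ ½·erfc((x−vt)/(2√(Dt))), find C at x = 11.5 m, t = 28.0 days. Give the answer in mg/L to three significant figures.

For a continuous step input, C/C₀ ≈ ½·erfc((x−vt)/(2√(Dt))).
vt = 0.325 × 28.0 = 9.1 m and 2√(Dt) = 2√(0.0510 × 28.0) = 2.390 m.
Argument (x−vt)/(2√(Dt)) = (11.5 − 9.1)/2.390 = 1.004; ½·erfc(1.004) = 0.07782.
C = 2.90 × 0.07782 = 0.226 mg/L.

0.226 mg/L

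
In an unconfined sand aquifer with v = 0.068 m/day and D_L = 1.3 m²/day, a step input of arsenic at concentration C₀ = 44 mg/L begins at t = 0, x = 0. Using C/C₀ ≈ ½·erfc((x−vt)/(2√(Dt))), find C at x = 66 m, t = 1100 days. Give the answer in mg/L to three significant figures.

24.9 mg/L

For a continuous step input, C/C₀ ≈ ½·erfc((x−vt)/(2√(Dt))).
vt = 0.068 × 1100 = 74.8 m and 2√(Dt) = 2√(1.3 × 1100) = 75.63 m.
Argument (x−vt)/(2√(Dt)) = (66 − 74.8)/75.63 = -0.1164; ½·erfc(-0.1164) = 0.5654.
C = 44 × 0.5654 = 24.9 mg/L.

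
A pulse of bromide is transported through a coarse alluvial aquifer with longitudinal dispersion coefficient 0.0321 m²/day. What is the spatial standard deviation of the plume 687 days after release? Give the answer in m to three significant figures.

Dispersive spreading gives a Gaussian with σ² = 2Dt; advection only shifts the center.
σ = √(2 × 0.0321 × 687) = 6.64 m.

6.64 m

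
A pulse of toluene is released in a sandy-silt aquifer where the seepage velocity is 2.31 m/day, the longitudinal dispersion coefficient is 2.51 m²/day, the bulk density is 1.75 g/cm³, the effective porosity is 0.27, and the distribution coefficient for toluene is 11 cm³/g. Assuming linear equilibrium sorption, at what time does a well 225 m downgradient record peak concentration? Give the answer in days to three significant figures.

Retardation factor R = 1 + ρ_b·K_d/n = 1 + 1.75 × 11/0.27 = 72.30.
Sorption retards both mechanisms: v_R = v/R = 0.03195 m/day, D_R = D/R = 0.03472 m²/day.
Peak time from v_R²t² + 2D_R t − x² = 0: t = (√(D_R² + v_R²x²) − D_R)/v_R².
√(D_R² + v_R²x²) = √(0.03472² + 0.03195² × 225²) = 7.189; v_R² = 0.001021.
t = (7.189 − 0.03472)/0.001021 = 7010 days.

7010 days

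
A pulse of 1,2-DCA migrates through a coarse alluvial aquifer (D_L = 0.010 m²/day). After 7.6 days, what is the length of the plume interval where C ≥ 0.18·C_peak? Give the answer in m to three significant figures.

The plume is Gaussian with σ = √(2Dt) = √(2 × 0.010 × 7.6) = 0.3899 m.
C/C_peak = exp(−Δx²/(2σ²)) = 0.18 ⇒ Δx = σ·√(−2 ln 0.18) = 0.3899 × 1.852 = 0.7221 m.
Width = 2Δx = 1.44 m.

1.44 m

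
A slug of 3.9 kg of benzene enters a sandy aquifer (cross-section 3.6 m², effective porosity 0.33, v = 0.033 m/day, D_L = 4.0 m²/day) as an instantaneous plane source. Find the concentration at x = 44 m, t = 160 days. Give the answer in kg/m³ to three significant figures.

0.0204 kg/m³

For an instantaneous plane source, C(x,t) = M/(n_e·A·√(4πDt)) · exp(−(x−vt)²/(4Dt)), with n_e·A the pore (flow) area.
Plume center vt = 0.033 × 160 = 5.28 m, so the well at 44 m is 38.72 m downgradient of the peak.
√(4πDt) = 89.68 m, giving peak height M/(n_e·A·√(4πDt)) = 3.9/(0.33 × 3.6 × 89.68) = 0.03661 kg/m³.
(x−vt)²/(4Dt) = (38.72)²/(4 × 4.0 × 160) = 0.5856; exp(−0.5856) = 0.5568.
C = 0.03661 × 0.5568 = 0.0204 kg/m³.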